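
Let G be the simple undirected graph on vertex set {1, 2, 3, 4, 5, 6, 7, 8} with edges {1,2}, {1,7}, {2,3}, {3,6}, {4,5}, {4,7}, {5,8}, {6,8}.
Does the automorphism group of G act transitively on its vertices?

Every vertex has degree 2 and the graph is connected, so G is the 8-cycle C_8. The automorphisms of the 8-cycle are exactly the symmetries of a regular 8-gon: the dihedral group D_8, |D_8| = 16. Under this action every vertex can be carried to every other, so G is vertex-transitive.

Yes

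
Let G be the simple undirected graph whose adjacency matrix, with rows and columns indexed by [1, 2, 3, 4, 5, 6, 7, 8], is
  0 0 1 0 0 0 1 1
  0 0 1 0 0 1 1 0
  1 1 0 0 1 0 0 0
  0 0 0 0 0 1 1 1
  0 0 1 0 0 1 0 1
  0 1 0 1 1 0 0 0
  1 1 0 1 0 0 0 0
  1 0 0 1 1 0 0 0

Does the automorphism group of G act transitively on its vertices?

G is 3-regular and bipartite on 2^3 = 8 vertices with girth 4; it is the hypercube graph Q_3. The symmetry group of the 3-cube is the hyperoctahedral group B_3 = Z_2 ≀ S_3, of order 2^3·3! = 48. This group acts transitively on the 8 vertices.

Yes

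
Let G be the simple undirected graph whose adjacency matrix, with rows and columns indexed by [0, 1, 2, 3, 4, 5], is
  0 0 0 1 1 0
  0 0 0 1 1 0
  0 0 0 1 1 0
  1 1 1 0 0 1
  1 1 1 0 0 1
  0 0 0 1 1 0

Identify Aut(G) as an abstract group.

S_4 × S_2

The vertices split by degree into {3, 4} (degree 4) and {0, 1, 2, 5} (degree 2); every edge runs between the two parts, so G is the complete bipartite graph K_{2,4}. Automorphisms preserve the bipartition setwise (since the parts differ in size) and act as S_4 × S_2 within it; |Aut| = 48.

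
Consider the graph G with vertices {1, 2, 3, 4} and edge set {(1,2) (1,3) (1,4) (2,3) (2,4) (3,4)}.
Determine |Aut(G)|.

24

All 4 vertices are pairwise adjacent: G = K_4. Any permutation of the 4 vertices preserves K_4, so Aut(K_4) = S_4 of order 4! = 24.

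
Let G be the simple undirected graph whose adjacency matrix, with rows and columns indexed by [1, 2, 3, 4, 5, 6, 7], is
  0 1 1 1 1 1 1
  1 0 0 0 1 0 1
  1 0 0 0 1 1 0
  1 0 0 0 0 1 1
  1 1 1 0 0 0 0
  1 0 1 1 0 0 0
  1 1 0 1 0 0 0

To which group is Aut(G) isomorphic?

D_6

Vertex 1 is the unique vertex of degree 6; the remaining 6 vertices each have degree 3 and induce a cycle, so G is the wheel on 7 vertices with hub 1. With the hub fixed, the remaining symmetry is that of the rim cycle C_6, giving the dihedral group D_6.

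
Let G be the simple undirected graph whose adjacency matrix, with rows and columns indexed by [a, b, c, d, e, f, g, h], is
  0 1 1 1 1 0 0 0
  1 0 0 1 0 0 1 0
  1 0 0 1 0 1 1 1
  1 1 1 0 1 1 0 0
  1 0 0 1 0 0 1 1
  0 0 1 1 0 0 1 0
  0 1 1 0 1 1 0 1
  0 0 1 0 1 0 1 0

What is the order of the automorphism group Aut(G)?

The degree sequence is [4, 3, 5, 5, 4, 3, 5, 3]. Checking the degree-preserving permutations of the vertex set shows that none except the identity preserves every edge, so Aut(G) is trivial.

1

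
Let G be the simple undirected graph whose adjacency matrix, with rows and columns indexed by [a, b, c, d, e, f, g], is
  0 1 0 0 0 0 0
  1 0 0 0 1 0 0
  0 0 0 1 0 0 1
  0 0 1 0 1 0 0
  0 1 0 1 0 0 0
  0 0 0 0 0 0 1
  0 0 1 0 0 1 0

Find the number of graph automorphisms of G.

2

The degree sequence is [1, 2, 2, 2, 2, 1, 2]; the two degree-1 vertices a and f are the ends of a path, so G = P_7. The only nontrivial automorphism of a path is the end-to-end reflection, so Aut(G) ≅ Z_2.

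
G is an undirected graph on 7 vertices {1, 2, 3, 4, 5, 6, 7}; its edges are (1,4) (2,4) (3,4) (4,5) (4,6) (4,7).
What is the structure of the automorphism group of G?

Vertex 4 has degree 6 and every other vertex has degree 1, so G is the star K_{1,6} with centre 4. The 6 leaves are pairwise interchangeable while the centre is fixed, giving Aut(G) = S_6.

the symmetric group on 6 letters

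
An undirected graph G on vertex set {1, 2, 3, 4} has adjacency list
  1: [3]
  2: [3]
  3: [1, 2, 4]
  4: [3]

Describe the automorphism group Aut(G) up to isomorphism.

S_3

Vertex 3 has degree 3 and every other vertex has degree 1, so G is the star K_{1,3} with centre 3. Any automorphism fixes the centre and permutes the 3 leaves freely, so Aut(G) ≅ S_3 of order 3! = 6.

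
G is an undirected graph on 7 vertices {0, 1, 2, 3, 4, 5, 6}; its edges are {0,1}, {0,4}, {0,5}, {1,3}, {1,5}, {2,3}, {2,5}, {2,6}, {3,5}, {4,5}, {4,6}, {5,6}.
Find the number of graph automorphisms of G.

Vertex 5 is the unique vertex of degree 6; the remaining 6 vertices each have degree 3 and induce a cycle, so G is the wheel on 7 vertices with hub 5. With the hub fixed, the remaining symmetry is that of the rim cycle C_6, giving the dihedral group D_6.

12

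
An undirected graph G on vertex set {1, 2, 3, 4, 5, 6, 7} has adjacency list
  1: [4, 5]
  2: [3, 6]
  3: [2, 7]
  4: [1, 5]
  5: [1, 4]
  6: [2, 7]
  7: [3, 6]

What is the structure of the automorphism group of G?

D_3 × D_4

G has two connected components, {2, 3, 6, 7} and {1, 4, 5}; each is 2-regular, so G = C_4 ⊔ C_3. No automorphism exchanges components of different sizes, hence Aut(G) is the direct product D_3 × D_4, order 48.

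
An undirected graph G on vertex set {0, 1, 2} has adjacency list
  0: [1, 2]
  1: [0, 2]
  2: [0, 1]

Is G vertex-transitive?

Yes

All 3 vertices are pairwise adjacent: G = K_3. Every bijection on the vertex set is an automorphism of K_3; hence Aut(K_3) ≅ S_3, order 6. This group acts transitively on the 3 vertices.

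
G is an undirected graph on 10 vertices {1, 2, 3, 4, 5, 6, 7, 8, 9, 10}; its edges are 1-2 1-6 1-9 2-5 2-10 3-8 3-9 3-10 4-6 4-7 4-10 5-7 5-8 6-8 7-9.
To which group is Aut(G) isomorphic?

the symmetric group S_5

G is 3-regular on 10 vertices with no triangles and no 4-cycles (girth 5): this is the Petersen graph. It is a classical fact that the Petersen graph has automorphism group S_5 (order 120), arising from its description as the Kneser graph K(5,2).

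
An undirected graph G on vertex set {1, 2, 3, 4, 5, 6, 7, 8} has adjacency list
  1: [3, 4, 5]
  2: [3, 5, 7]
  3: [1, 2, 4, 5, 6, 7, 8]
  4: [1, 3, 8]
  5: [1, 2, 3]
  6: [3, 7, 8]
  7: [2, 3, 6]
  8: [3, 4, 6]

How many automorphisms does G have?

14

Vertex 3 is the unique vertex of degree 7; the remaining 7 vertices each have degree 3 and induce a cycle, so G is the wheel on 8 vertices with hub 3. With the hub fixed, the remaining symmetry is that of the rim cycle C_7, giving the dihedral group D_7.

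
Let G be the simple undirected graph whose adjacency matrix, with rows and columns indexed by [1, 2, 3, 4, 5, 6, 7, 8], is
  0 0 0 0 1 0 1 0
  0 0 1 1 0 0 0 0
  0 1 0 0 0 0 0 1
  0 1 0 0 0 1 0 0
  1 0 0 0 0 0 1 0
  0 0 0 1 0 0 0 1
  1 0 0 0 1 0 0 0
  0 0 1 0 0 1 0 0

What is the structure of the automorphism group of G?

D_5 × D_3

G has two connected components, {2, 3, 4, 6, 8} and {1, 5, 7}; each is 2-regular, so G = C_5 ⊔ C_3. No automorphism exchanges components of different sizes, hence Aut(G) is the direct product D_5 × D_3, order 60.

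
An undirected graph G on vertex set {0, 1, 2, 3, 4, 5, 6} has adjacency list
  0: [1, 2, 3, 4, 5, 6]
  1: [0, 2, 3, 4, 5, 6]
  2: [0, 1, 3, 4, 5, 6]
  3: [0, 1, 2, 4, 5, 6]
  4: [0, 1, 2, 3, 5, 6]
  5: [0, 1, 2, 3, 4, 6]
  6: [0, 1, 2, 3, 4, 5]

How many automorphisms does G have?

5040

Every vertex has degree 6, so G is the complete graph K_7. Every bijection on the vertex set is an automorphism of K_7; hence Aut(K_7) ≅ S_7, order 5040.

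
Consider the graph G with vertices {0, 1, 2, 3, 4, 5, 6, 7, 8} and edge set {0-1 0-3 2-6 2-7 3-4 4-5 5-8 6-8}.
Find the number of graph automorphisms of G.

2

The degree sequence is [2, 1, 2, 2, 2, 2, 2, 1, 2]; the two degree-1 vertices 1 and 7 are the ends of a path, so G = P_9. The only nontrivial automorphism of a path is the end-to-end reflection, so Aut(G) ≅ Z_2.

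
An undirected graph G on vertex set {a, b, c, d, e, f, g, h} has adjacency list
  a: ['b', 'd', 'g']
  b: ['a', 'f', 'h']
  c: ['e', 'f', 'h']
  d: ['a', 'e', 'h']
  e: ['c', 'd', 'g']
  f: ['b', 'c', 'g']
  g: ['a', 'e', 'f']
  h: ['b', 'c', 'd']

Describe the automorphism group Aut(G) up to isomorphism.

Z_2^3 ⋊ S_3

G is 3-regular and bipartite on 2^3 = 8 vertices with girth 4; it is the hypercube graph Q_3. Aut(Q_3) consists of the signed permutations of the 3 coordinate axes: 3! permutations times 2^3 sign flips, so |Aut| = 2^3·3! = 48.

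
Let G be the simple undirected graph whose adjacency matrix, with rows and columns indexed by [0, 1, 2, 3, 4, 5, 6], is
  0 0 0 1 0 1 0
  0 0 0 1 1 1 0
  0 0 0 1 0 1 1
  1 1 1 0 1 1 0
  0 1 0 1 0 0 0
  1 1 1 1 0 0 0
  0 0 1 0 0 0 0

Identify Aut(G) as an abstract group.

1

Degrees alone do not determine every vertex (e.g. 0 and 4 both have degree 2), but their neighbour-degree multisets differ: N(0) has degrees [4, 5] while N(4) has degrees [3, 5]. Repeating this refinement separates all vertices, so the only automorphism is the identity.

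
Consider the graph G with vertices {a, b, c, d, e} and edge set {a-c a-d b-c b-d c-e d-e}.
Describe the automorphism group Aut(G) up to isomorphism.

S_3 × S_2

The vertices split by degree into {c, d} (degree 3) and {a, b, e} (degree 2); every edge runs between the two parts, so G is the complete bipartite graph K_{2,3}. Automorphisms preserve the bipartition setwise (since the parts differ in size) and act as S_3 × S_2 within it; |Aut| = 12.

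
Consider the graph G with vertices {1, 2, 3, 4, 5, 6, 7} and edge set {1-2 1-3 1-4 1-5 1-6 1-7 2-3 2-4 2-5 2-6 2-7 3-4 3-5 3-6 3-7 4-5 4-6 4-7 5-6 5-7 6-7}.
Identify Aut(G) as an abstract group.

All 7 vertices are pairwise adjacent: G = K_7. Every bijection on the vertex set is an automorphism of K_7; hence Aut(K_7) ≅ S_7, order 5040.

the symmetric group on 7 letters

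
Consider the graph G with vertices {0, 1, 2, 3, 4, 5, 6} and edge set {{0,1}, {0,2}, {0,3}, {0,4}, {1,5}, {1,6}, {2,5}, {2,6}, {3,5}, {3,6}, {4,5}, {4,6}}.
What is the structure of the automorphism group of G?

The vertices split by degree into {0, 5, 6} (degree 4) and {1, 2, 3, 4} (degree 3); every edge runs between the two parts, so G is the complete bipartite graph K_{3,4}. The parts have unequal sizes, so no automorphism swaps them; each part is permuted independently, giving S_4 × S_3 of order 4!·3! = 144.

S_4 × S_3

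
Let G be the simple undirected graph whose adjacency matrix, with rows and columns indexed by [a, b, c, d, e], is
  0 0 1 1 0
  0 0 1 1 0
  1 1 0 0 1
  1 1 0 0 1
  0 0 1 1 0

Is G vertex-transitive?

No

Automorphisms preserve degree, but G has vertices of degree 2 and vertices of degree 3; no automorphism maps one to the other, so G is not vertex-transitive.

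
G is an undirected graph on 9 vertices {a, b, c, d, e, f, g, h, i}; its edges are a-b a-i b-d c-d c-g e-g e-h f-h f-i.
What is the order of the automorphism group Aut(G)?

18

G is 2-regular and connected on 9 vertices, i.e. the cycle C_9. The automorphisms of the 9-cycle are exactly the symmetries of a regular 9-gon: the dihedral group D_9, |D_9| = 18.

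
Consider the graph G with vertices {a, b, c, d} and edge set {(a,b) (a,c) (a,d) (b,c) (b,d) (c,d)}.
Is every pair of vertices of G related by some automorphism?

Every vertex has degree 3, so G is the complete graph K_4. Every bijection on the vertex set is an automorphism of K_4; hence Aut(K_4) ≅ S_4, order 24. Under this action every vertex can be carried to every other, so G is vertex-transitive.

Yes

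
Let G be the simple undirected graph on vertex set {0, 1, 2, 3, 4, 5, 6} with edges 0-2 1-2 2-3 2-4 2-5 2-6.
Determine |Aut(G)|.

Vertex 2 has degree 6 and every other vertex has degree 1, so G is the star K_{1,6} with centre 2. The 6 leaves are pairwise interchangeable while the centre is fixed, giving Aut(G) = S_6.

720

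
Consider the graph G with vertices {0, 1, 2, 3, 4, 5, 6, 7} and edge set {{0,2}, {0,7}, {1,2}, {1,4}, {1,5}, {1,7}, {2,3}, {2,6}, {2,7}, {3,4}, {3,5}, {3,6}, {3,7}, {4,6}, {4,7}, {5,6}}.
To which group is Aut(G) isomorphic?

The degree sequence is [2, 4, 5, 5, 4, 3, 4, 5]. Checking the degree-preserving permutations of the vertex set shows that none except the identity preserves every edge, so Aut(G) is trivial.

{e}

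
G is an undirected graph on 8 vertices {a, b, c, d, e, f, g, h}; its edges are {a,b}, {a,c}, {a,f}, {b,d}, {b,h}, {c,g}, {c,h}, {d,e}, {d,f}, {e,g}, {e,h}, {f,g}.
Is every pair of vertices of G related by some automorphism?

G is 3-regular and bipartite on 2^3 = 8 vertices with girth 4; it is the hypercube graph Q_3. The symmetry group of the 3-cube is the hyperoctahedral group B_3 = Z_2 ≀ S_3, of order 2^3·3! = 48. This group acts transitively on the 8 vertices.

Yes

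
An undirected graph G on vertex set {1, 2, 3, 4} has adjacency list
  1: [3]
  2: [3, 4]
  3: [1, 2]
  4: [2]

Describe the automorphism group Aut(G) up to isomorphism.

The degree sequence is [1, 2, 2, 1]; the two degree-1 vertices 1 and 4 are the ends of a path, so G = P_4. The only nontrivial automorphism of a path is the end-to-end reflection, so Aut(G) ≅ Z_2.

C_2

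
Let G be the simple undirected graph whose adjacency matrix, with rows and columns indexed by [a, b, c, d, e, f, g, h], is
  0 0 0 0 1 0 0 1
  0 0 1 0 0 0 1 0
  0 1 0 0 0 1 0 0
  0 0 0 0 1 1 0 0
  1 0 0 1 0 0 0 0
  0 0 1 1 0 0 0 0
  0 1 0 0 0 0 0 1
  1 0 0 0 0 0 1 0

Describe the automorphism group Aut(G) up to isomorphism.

D_8

Every vertex has degree 2 and the graph is connected, so G is the 8-cycle C_8. C_8 has 8 rotations and 8 reflections, so Aut(C_8) ≅ D_8 of order 16.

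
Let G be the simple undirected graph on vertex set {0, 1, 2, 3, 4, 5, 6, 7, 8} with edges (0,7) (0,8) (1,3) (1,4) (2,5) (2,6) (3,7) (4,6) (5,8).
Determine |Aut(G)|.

18

G is 2-regular and connected on 9 vertices, i.e. the cycle C_9. The automorphisms of the 9-cycle are exactly the symmetries of a regular 9-gon: the dihedral group D_9, |D_9| = 18.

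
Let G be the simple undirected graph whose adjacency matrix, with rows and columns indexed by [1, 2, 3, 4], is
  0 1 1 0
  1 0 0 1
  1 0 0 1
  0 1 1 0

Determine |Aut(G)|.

G is 2-regular and connected on 4 vertices, i.e. the cycle C_4. C_4 has 4 rotations and 4 reflections, so Aut(C_4) ≅ D_4 of order 8.

8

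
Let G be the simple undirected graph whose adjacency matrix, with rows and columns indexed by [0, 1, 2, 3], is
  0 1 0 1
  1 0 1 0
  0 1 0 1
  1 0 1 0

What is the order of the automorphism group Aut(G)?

8

G is 2-regular and bipartite on 2^2 = 4 vertices with girth 4; it is the hypercube graph Q_2. The symmetry group of the 2-cube is the hyperoctahedral group B_2 = Z_2 ≀ S_2, of order 2^2·2! = 8.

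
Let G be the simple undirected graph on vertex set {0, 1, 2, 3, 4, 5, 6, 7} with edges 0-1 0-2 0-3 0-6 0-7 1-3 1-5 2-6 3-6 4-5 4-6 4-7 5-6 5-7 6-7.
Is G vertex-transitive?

No

Vertex 0 is the only vertex of degree 5, so every automorphism fixes it; G is not vertex-transitive.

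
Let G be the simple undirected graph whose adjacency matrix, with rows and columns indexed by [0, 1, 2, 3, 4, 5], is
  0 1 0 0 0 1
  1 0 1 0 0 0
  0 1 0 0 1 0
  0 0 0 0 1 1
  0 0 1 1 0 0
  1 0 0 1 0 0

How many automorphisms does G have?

12

G is 2-regular and connected on 6 vertices, i.e. the cycle C_6. C_6 has 6 rotations and 6 reflections, so Aut(C_6) ≅ D_6 of order 12.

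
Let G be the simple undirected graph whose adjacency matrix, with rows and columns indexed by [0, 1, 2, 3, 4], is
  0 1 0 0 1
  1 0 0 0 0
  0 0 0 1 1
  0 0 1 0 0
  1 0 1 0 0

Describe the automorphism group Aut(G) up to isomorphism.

C_2

The degree sequence is [2, 1, 2, 1, 2]; the two degree-1 vertices 1 and 3 are the ends of a path, so G = P_5. The only nontrivial automorphism of a path is the end-to-end reflection, so Aut(G) ≅ Z_2.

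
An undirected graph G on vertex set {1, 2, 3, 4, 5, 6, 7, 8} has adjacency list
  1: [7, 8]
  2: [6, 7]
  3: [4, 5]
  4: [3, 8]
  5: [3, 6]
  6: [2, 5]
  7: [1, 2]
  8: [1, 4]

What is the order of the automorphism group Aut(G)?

Every vertex has degree 2 and the graph is connected, so G is the 8-cycle C_8. C_8 has 8 rotations and 8 reflections, so Aut(C_8) ≅ D_8 of order 16.

16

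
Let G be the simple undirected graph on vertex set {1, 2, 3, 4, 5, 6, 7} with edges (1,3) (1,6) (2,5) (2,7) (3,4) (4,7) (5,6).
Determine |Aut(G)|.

Every vertex has degree 2 and the graph is connected, so G is the 7-cycle C_7. The automorphisms of the 7-cycle are exactly the symmetries of a regular 7-gon: the dihedral group D_7, |D_7| = 14.

14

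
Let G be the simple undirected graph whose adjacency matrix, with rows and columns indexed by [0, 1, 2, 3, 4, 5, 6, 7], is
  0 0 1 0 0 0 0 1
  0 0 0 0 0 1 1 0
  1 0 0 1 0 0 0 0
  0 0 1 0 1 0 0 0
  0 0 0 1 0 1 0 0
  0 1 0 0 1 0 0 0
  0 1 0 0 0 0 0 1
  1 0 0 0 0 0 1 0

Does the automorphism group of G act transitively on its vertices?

G is 2-regular and connected on 8 vertices, i.e. the cycle C_8. The automorphisms of the 8-cycle are exactly the symmetries of a regular 8-gon: the dihedral group D_8, |D_8| = 16. Under this action every vertex can be carried to every other, so G is vertex-transitive.

Yes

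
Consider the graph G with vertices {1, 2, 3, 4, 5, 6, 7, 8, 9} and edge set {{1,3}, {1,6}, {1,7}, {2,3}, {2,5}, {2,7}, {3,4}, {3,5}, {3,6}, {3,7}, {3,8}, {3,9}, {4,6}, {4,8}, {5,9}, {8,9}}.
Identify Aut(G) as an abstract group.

D_8

Vertex 3 is the unique vertex of degree 8; the remaining 8 vertices each have degree 3 and induce a cycle, so G is the wheel on 9 vertices with hub 3. Every automorphism fixes the hub and acts on the rim 8-cycle, so Aut(G) ≅ Aut(C_8) = D_8 of order 16.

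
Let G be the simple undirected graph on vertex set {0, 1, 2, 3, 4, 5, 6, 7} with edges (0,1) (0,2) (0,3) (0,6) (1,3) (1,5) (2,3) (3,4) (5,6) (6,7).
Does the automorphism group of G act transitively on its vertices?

No

Automorphisms preserve degree, but G has vertices of degree 1 and vertices of degree 4; no automorphism maps one to the other, so G is not vertex-transitive.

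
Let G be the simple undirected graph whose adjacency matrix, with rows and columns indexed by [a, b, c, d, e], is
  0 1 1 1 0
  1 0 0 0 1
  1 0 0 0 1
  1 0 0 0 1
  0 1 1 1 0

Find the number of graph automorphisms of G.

12

The vertices split by degree into {a, e} (degree 3) and {b, c, d} (degree 2); every edge runs between the two parts, so G is the complete bipartite graph K_{2,3}. The parts have unequal sizes, so no automorphism swaps them; each part is permuted independently, giving S_2 × S_3 of order 2!·3! = 12.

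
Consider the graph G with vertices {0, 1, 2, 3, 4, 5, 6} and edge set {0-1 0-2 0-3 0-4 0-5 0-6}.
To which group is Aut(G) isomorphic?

Vertex 0 has degree 6 and every other vertex has degree 1, so G is the star K_{1,6} with centre 0. The 6 leaves are pairwise interchangeable while the centre is fixed, giving Aut(G) = S_6.

S_6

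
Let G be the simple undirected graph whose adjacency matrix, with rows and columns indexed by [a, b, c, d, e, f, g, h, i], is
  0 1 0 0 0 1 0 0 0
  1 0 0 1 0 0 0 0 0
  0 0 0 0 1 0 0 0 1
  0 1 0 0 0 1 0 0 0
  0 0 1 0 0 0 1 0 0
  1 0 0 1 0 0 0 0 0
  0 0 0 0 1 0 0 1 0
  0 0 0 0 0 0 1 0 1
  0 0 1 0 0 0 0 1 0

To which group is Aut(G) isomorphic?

G has two connected components, {c, e, g, h, i} and {a, b, d, f}; each is 2-regular, so G = C_5 ⊔ C_4. The components are non-isomorphic (different sizes), so Aut(G) = Aut(C_5) × Aut(C_4) = D_5 × D_4 of order 10·8 = 80.

D_5 × D_4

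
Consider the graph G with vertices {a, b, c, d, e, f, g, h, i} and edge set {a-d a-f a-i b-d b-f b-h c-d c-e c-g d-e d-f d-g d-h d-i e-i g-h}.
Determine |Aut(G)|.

Vertex d is the unique vertex of degree 8; the remaining 8 vertices each have degree 3 and induce a cycle, so G is the wheel on 9 vertices with hub d. Every automorphism fixes the hub and acts on the rim 8-cycle, so Aut(G) ≅ Aut(C_8) = D_8 of order 16.

16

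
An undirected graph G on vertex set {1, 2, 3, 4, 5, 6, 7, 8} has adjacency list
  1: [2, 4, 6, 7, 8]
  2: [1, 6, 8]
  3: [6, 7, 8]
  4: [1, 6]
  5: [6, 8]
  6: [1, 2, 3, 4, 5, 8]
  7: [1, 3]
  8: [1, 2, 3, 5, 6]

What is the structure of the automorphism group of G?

1

The degree sequence is [5, 3, 3, 2, 2, 6, 2, 5]. Checking the degree-preserving permutations of the vertex set shows that none except the identity preserves every edge, so Aut(G) is trivial.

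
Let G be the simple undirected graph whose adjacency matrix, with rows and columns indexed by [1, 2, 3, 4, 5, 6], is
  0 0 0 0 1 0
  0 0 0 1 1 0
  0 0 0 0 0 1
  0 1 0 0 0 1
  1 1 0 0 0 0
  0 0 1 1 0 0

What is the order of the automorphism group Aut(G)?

2

The degree sequence is [1, 2, 1, 2, 2, 2]; the two degree-1 vertices 1 and 3 are the ends of a path, so G = P_6. A path has exactly one nontrivial symmetry — reversal — giving Aut(G) of order 2.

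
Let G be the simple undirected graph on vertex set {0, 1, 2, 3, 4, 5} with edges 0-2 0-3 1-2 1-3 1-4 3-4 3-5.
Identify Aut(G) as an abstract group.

1

Degrees alone do not determine every vertex (e.g. 0 and 2 both have degree 2), but their neighbour-degree multisets differ: N(0) has degrees [2, 4] while N(2) has degrees [2, 3]. Repeating this refinement separates all vertices, so the only automorphism is the identity.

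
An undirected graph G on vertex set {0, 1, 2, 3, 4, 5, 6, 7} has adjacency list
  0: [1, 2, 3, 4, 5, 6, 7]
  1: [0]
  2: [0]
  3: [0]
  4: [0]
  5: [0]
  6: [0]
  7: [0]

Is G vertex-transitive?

No

Vertex 0 is the only vertex of degree 7, so every automorphism fixes it; G is not vertex-transitive.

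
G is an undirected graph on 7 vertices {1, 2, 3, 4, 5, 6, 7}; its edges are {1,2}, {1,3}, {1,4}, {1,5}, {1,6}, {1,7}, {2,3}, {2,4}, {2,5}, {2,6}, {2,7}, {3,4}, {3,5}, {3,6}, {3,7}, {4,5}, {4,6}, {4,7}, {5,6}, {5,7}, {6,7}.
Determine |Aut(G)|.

All 7 vertices are pairwise adjacent: G = K_7. Any permutation of the 7 vertices preserves K_7, so Aut(K_7) = S_7 of order 7! = 5040.

5040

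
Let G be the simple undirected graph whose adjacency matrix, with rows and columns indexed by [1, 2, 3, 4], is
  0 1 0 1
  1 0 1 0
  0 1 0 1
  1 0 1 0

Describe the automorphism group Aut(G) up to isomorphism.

Every vertex has degree 2 and the graph is connected, so G is the 4-cycle C_4. C_4 has 4 rotations and 4 reflections, so Aut(C_4) ≅ D_4 of order 8.

the dihedral group of order 8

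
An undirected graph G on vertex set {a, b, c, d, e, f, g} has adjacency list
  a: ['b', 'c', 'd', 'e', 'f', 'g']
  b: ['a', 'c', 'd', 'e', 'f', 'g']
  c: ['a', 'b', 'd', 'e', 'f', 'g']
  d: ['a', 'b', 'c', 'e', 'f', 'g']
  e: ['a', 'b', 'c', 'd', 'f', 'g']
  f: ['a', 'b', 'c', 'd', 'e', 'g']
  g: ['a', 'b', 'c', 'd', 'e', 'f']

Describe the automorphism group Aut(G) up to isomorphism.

Every vertex has degree 6, so G is the complete graph K_7. Every bijection on the vertex set is an automorphism of K_7; hence Aut(K_7) ≅ S_7, order 5040.

S_7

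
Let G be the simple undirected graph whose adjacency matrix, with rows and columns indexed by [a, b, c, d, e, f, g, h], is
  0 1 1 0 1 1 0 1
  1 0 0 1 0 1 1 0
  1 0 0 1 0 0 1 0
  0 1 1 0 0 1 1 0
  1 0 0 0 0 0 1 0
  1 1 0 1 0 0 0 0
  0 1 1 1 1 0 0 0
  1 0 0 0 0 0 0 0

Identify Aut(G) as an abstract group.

The degree sequence is [5, 4, 3, 4, 2, 3, 4, 1]. Checking the degree-preserving permutations of the vertex set shows that none except the identity preserves every edge, so Aut(G) is trivial.

1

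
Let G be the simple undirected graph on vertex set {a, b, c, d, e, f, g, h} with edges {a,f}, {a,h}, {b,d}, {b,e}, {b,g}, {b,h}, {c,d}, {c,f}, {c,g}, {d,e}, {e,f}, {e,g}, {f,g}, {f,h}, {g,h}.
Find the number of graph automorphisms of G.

Degrees alone do not determine every vertex (e.g. b and e both have degree 4), but their neighbour-degree multisets differ: N(b) has degrees [3, 4, 4, 5] while N(e) has degrees [3, 4, 5, 5]. Repeating this refinement separates all vertices, so the only automorphism is the identity.

1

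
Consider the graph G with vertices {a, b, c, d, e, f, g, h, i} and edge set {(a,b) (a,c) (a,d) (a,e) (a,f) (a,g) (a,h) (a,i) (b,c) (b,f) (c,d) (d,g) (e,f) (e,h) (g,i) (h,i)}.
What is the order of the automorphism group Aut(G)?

Vertex a is the unique vertex of degree 8; the remaining 8 vertices each have degree 3 and induce a cycle, so G is the wheel on 9 vertices with hub a. Every automorphism fixes the hub and acts on the rim 8-cycle, so Aut(G) ≅ Aut(C_8) = D_8 of order 16.

16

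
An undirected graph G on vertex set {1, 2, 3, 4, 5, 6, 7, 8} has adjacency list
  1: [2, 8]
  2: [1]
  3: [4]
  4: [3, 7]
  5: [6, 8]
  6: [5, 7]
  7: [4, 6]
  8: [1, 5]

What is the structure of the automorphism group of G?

The degree sequence is [2, 1, 1, 2, 2, 2, 2, 2]; the two degree-1 vertices 2 and 3 are the ends of a path, so G = P_8. A path has exactly one nontrivial symmetry — reversal — giving Aut(G) of order 2.

Z_2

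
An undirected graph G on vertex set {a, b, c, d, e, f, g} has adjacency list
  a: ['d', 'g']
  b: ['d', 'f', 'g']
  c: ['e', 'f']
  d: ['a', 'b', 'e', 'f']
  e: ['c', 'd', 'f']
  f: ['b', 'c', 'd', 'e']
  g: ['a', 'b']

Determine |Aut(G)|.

The degree sequence is [2, 3, 2, 4, 3, 4, 2]. Checking the degree-preserving permutations of the vertex set shows that none except the identity preserves every edge, so Aut(G) is trivial.

1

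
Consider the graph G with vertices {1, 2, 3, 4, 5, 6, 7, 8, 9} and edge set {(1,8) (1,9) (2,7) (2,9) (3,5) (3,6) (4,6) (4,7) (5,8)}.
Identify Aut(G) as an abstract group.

D_9

Every vertex has degree 2 and the graph is connected, so G is the 9-cycle C_9. The automorphisms of the 9-cycle are exactly the symmetries of a regular 9-gon: the dihedral group D_9, |D_9| = 18.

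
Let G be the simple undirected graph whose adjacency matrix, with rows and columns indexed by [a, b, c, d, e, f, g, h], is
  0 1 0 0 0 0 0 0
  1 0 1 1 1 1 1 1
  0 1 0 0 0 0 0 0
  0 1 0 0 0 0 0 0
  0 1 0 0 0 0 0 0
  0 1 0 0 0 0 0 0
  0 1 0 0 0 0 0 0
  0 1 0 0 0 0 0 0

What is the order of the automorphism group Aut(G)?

Vertex b has degree 7 and every other vertex has degree 1, so G is the star K_{1,7} with centre b. Any automorphism fixes the centre and permutes the 7 leaves freely, so Aut(G) ≅ S_7 of order 7! = 5040.

5040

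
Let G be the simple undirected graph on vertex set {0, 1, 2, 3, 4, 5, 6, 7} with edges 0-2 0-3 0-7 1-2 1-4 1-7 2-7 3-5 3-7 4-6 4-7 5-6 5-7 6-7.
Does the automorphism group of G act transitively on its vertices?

No

Vertex 7 is the only vertex of degree 7, so every automorphism fixes it; G is not vertex-transitive.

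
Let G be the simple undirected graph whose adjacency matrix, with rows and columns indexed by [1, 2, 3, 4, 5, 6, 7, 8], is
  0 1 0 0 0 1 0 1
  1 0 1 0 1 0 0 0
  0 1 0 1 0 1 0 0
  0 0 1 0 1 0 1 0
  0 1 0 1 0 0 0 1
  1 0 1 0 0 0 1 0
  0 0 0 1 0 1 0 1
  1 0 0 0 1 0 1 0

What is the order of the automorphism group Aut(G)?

G is 3-regular and bipartite on 2^3 = 8 vertices with girth 4; it is the hypercube graph Q_3. The symmetry group of the 3-cube is the hyperoctahedral group B_3 = Z_2 ≀ S_3, of order 2^3·3! = 48.

48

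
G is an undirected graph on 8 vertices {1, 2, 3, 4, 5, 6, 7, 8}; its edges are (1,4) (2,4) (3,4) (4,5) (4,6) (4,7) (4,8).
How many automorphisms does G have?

Vertex 4 has degree 7 and every other vertex has degree 1, so G is the star K_{1,7} with centre 4. The 7 leaves are pairwise interchangeable while the centre is fixed, giving Aut(G) = S_7.

5040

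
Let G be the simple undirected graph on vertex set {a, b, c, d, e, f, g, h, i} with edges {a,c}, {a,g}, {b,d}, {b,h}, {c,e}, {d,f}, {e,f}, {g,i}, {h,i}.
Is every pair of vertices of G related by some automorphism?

G is 2-regular and connected on 9 vertices, i.e. the cycle C_9. The automorphisms of the 9-cycle are exactly the symmetries of a regular 9-gon: the dihedral group D_9, |D_9| = 18. This group acts transitively on the 9 vertices.

Yes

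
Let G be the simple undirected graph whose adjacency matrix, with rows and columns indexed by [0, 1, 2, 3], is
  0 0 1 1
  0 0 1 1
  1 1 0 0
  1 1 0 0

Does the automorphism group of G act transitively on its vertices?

G is 2-regular and bipartite on 2^2 = 4 vertices with girth 4; it is the hypercube graph Q_2. The symmetry group of the 2-cube is the hyperoctahedral group B_2 = Z_2 ≀ S_2, of order 2^2·2! = 8. This group acts transitively on the 4 vertices.

Yes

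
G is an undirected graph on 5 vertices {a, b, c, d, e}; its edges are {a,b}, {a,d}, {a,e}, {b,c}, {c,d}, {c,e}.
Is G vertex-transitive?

Automorphisms preserve degree, but G has vertices of degree 2 and vertices of degree 3; no automorphism maps one to the other, so G is not vertex-transitive.

No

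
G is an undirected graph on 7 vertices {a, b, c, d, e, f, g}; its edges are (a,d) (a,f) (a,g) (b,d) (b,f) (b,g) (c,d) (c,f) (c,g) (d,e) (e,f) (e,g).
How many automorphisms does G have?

The vertices split by degree into {d, f, g} (degree 4) and {a, b, c, e} (degree 3); every edge runs between the two parts, so G is the complete bipartite graph K_{3,4}. Automorphisms preserve the bipartition setwise (since the parts differ in size) and act as S_4 × S_3 within it; |Aut| = 144.

144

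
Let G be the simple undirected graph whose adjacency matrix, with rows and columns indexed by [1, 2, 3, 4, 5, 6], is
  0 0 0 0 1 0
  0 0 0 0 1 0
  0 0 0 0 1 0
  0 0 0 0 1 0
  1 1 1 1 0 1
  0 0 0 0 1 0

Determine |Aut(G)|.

120

Vertex 5 has degree 5 and every other vertex has degree 1, so G is the star K_{1,5} with centre 5. Any automorphism fixes the centre and permutes the 5 leaves freely, so Aut(G) ≅ S_5 of order 5! = 120.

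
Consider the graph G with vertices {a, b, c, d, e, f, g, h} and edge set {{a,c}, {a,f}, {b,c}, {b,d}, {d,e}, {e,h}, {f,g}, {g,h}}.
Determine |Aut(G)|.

16

G is 2-regular and connected on 8 vertices, i.e. the cycle C_8. The automorphisms of the 8-cycle are exactly the symmetries of a regular 8-gon: the dihedral group D_8, |D_8| = 16.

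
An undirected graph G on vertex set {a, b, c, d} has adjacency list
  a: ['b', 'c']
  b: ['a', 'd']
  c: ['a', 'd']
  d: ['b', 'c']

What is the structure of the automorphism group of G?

Every vertex has degree 2 and the graph is connected, so G is the 4-cycle C_4. C_4 has 4 rotations and 4 reflections, so Aut(C_4) ≅ D_4 of order 8.

the dihedral group of order 8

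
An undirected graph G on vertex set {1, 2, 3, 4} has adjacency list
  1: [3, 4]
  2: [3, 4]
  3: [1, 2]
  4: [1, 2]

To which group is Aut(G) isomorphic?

Every vertex has degree 2 and the graph is connected, so G is the 4-cycle C_4. The automorphisms of the 4-cycle are exactly the symmetries of a regular 4-gon: the dihedral group D_4, |D_4| = 8.

D_4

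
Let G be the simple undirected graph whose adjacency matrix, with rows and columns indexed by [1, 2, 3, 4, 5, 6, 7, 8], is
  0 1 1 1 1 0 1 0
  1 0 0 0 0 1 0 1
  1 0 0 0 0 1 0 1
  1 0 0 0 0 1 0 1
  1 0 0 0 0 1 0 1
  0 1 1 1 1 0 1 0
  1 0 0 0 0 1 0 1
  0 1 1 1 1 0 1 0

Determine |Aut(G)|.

720

The vertices split by degree into {1, 6, 8} (degree 5) and {2, 3, 4, 5, 7} (degree 3); every edge runs between the two parts, so G is the complete bipartite graph K_{3,5}. The parts have unequal sizes, so no automorphism swaps them; each part is permuted independently, giving S_5 × S_3 of order 5!·3! = 720.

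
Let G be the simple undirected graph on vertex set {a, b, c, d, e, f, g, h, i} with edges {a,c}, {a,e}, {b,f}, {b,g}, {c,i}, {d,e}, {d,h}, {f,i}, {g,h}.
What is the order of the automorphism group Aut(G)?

18

G is 2-regular and connected on 9 vertices, i.e. the cycle C_9. The automorphisms of the 9-cycle are exactly the symmetries of a regular 9-gon: the dihedral group D_9, |D_9| = 18.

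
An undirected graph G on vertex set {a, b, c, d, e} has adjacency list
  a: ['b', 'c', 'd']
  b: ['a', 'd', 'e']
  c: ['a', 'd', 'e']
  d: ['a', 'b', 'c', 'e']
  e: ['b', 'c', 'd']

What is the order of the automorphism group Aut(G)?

8

Vertex d is the unique vertex of degree 4; the remaining 4 vertices each have degree 3 and induce a cycle, so G is the wheel on 5 vertices with hub d. Every automorphism fixes the hub and acts on the rim 4-cycle, so Aut(G) ≅ Aut(C_4) = D_4 of order 8.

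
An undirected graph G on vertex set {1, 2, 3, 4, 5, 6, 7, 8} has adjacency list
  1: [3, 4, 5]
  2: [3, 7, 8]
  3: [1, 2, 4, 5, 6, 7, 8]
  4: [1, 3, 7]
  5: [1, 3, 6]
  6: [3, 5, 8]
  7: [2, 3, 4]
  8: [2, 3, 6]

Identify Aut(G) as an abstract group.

Vertex 3 is the unique vertex of degree 7; the remaining 7 vertices each have degree 3 and induce a cycle, so G is the wheel on 8 vertices with hub 3. Every automorphism fixes the hub and acts on the rim 7-cycle, so Aut(G) ≅ Aut(C_7) = D_7 of order 14.

D_7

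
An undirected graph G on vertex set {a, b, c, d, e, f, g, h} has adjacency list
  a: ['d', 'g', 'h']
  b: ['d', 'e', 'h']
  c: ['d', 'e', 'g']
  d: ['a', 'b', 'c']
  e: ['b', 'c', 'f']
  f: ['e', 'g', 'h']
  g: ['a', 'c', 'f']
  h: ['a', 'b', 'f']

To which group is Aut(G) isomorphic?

the hyperoctahedral group B_3

G is 3-regular and bipartite on 2^3 = 8 vertices with girth 4; it is the hypercube graph Q_3. The symmetry group of the 3-cube is the hyperoctahedral group B_3 = Z_2 ≀ S_3, of order 2^3·3! = 48.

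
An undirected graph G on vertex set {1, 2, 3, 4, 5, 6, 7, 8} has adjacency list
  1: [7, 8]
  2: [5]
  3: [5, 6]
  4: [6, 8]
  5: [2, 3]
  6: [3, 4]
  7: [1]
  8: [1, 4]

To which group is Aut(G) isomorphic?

the cyclic group of order 2

The degree sequence is [2, 1, 2, 2, 2, 2, 1, 2]; the two degree-1 vertices 2 and 7 are the ends of a path, so G = P_8. A path has exactly one nontrivial symmetry — reversal — giving Aut(G) of order 2.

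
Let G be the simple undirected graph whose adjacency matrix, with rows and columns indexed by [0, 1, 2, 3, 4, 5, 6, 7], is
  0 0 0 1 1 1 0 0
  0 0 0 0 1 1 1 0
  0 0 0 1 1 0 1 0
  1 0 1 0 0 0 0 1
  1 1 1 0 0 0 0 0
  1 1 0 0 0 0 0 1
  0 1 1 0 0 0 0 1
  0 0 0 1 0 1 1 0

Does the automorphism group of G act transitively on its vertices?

Yes

G is 3-regular and bipartite on 2^3 = 8 vertices with girth 4; it is the hypercube graph Q_3. The symmetry group of the 3-cube is the hyperoctahedral group B_3 = Z_2 ≀ S_3, of order 2^3·3! = 48. Under this action every vertex can be carried to every other, so G is vertex-transitive.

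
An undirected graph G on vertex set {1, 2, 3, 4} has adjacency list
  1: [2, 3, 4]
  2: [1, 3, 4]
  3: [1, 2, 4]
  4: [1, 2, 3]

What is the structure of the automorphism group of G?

the symmetric group on 4 letters

All 4 vertices are pairwise adjacent: G = K_4. Any permutation of the 4 vertices preserves K_4, so Aut(K_4) = S_4 of order 4! = 24.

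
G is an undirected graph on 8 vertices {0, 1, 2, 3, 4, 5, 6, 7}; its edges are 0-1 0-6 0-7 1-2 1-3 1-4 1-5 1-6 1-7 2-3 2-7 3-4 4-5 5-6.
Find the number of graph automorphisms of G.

14

Vertex 1 is the unique vertex of degree 7; the remaining 7 vertices each have degree 3 and induce a cycle, so G is the wheel on 8 vertices with hub 1. With the hub fixed, the remaining symmetry is that of the rim cycle C_7, giving the dihedral group D_7.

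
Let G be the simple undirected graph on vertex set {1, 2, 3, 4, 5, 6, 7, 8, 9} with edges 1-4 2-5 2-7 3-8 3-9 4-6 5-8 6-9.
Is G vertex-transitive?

No

Automorphisms preserve degree, but G has vertices of degree 1 and vertices of degree 2; no automorphism maps one to the other, so G is not vertex-transitive.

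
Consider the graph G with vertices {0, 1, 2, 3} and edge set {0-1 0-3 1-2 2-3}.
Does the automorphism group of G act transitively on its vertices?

G is 2-regular and bipartite on 2^2 = 4 vertices with girth 4; it is the hypercube graph Q_2. The symmetry group of the 2-cube is the hyperoctahedral group B_2 = Z_2 ≀ S_2, of order 2^2·2! = 8. Under this action every vertex can be carried to every other, so G is vertex-transitive.

Yes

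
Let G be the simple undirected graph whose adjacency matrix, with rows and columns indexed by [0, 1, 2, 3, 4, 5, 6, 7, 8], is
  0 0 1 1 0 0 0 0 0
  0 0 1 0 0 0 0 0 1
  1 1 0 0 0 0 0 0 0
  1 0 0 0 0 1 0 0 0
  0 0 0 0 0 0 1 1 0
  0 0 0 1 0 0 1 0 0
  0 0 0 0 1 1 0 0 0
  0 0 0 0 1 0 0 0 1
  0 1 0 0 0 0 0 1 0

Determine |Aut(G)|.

18

G is 2-regular and connected on 9 vertices, i.e. the cycle C_9. C_9 has 9 rotations and 9 reflections, so Aut(C_9) ≅ D_9 of order 18.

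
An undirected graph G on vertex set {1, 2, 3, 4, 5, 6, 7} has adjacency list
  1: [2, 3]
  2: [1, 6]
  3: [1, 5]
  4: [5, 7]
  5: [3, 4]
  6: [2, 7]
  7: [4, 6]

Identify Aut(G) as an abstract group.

G is 2-regular and connected on 7 vertices, i.e. the cycle C_7. C_7 has 7 rotations and 7 reflections, so Aut(C_7) ≅ D_7 of order 14.

D_7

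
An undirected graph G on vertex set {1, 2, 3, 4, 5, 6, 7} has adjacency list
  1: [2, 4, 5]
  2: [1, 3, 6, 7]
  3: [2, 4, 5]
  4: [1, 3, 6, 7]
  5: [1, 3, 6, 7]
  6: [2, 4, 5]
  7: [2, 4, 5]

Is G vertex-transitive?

Automorphisms preserve degree, but G has vertices of degree 3 and vertices of degree 4; no automorphism maps one to the other, so G is not vertex-transitive.

No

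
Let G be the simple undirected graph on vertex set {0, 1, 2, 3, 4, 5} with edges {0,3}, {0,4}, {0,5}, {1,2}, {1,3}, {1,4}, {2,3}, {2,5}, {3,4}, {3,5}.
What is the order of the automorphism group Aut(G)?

Vertex 3 is the unique vertex of degree 5; the remaining 5 vertices each have degree 3 and induce a cycle, so G is the wheel on 6 vertices with hub 3. With the hub fixed, the remaining symmetry is that of the rim cycle C_5, giving the dihedral group D_5.

10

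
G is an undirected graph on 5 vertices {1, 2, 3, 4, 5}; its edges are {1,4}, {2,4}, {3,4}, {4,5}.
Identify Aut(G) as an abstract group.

Vertex 4 has degree 4 and every other vertex has degree 1, so G is the star K_{1,4} with centre 4. Any automorphism fixes the centre and permutes the 4 leaves freely, so Aut(G) ≅ S_4 of order 4! = 24.

S_4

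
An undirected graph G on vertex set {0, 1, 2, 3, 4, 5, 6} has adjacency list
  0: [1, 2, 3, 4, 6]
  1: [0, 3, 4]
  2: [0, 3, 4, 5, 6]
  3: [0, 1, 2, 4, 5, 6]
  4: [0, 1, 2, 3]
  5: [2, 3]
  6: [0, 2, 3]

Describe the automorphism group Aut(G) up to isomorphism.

Degrees alone do not determine every vertex (e.g. 0 and 2 both have degree 5), but their neighbour-degree multisets differ: N(0) has degrees [3, 3, 4, 5, 6] while N(2) has degrees [2, 3, 4, 5, 6]. Repeating this refinement separates all vertices, so the only automorphism is the identity.

the trivial group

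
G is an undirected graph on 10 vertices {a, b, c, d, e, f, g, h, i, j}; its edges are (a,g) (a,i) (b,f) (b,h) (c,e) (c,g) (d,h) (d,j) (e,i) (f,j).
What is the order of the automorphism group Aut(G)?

G has two connected components, {a, c, e, g, i} and {b, d, f, h, j}; each is 2-regular, so G = C_5 ⊔ C_5. With two isomorphic components, Aut(G) = Aut(C_5) ≀ S_2 = (D_5 × D_5) ⋊ Z_2: permute each cycle by D_5, then optionally swap the two cycles. Order 2·(2·5)² = 200.

200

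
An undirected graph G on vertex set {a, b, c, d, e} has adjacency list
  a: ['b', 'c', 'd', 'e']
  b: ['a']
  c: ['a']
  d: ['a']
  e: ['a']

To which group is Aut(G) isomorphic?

Vertex a has degree 4 and every other vertex has degree 1, so G is the star K_{1,4} with centre a. The 4 leaves are pairwise interchangeable while the centre is fixed, giving Aut(G) = S_4.

S_4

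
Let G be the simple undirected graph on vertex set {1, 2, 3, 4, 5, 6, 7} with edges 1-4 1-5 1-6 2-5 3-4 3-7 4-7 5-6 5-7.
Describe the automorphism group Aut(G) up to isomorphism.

The degree sequence is [3, 1, 2, 3, 4, 2, 3]. Checking the degree-preserving permutations of the vertex set shows that none except the identity preserves every edge, so Aut(G) is trivial.

1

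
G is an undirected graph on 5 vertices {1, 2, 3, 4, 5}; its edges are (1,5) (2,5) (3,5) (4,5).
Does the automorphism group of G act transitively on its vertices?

Vertex 5 is the only vertex of degree 4, so every automorphism fixes it; G is not vertex-transitive.

No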